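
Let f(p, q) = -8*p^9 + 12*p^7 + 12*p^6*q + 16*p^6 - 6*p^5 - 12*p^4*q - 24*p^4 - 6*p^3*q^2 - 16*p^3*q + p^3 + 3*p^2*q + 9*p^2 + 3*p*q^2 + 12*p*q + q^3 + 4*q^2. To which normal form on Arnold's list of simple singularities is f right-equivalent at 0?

The Hessian of f at 0 has rank 1. Corank 1: A-series; mu = 2 gives A_2.

A_{2}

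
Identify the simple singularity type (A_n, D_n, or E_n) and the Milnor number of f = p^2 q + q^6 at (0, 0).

The Hessian of f at 0 has rank 0. Corank 2; j^3 = p^2*q has shape L^2 M (L != M), so D-series; mu = 7 gives D_7.

Type D_{7}, Milnor number mu = 7.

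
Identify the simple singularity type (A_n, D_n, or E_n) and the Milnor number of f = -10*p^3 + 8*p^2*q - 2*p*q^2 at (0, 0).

Type D_{4}, Milnor number mu = 4.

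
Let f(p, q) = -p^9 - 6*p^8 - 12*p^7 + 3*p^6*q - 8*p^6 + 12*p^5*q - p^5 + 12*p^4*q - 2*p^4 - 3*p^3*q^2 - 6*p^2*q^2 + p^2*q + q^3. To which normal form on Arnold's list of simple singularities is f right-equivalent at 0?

D_{4}

The Hessian of f at 0 has rank 0. Corank 2; j^3 = q*(p^2 + q^2) splits into three distinct lines over C (the quadratic factor has nonzero discriminant), so D_4.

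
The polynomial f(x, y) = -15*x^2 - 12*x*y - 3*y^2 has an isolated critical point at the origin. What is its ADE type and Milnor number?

Type A1, Milnor number mu = 1.

The Hessian of f at 0 has rank 2. Corank 0: nondegenerate Morse point, so A_1.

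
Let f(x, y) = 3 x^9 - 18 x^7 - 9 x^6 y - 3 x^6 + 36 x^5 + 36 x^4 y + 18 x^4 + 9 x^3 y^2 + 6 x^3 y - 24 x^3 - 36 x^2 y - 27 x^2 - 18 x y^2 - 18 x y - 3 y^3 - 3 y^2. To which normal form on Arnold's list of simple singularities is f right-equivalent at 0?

A_2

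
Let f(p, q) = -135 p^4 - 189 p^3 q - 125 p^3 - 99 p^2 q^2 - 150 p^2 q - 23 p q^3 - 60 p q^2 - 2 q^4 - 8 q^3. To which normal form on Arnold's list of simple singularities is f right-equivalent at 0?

The Hessian of f at 0 has rank 0. Corank 2; j^3 = -(5*p + 2*q)^3 is a perfect cube, so E-series; the 4-jet and mu = 7 give E_7.

E_7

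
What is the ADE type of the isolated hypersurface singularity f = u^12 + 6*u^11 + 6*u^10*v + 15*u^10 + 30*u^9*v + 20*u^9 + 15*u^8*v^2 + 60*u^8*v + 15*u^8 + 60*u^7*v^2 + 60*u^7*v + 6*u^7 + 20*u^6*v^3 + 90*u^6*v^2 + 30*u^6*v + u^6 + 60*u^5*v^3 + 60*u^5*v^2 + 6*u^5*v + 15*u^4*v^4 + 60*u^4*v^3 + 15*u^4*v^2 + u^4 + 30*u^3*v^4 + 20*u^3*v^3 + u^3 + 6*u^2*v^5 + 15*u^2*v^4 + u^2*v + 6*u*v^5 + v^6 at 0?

D_7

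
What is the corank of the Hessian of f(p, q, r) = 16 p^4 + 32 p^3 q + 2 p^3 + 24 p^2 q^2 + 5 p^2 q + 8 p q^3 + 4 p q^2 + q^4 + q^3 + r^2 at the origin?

The Hessian at 0 is [[0, 0, 0], [0, 0, 0], [0, 0, 2]] of rank 1; hence corank 2.

2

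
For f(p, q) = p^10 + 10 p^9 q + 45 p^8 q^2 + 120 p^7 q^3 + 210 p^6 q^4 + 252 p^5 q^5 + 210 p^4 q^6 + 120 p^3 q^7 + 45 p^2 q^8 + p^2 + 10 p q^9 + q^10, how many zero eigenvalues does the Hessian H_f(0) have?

The Hessian at 0 is [[2, 0], [0, 0]] of rank 1; hence corank 1.

1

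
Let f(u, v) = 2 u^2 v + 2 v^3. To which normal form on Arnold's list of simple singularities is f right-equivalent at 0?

D4

The Hessian of f at 0 has rank 0. Corank 2; j^3 = 2*v*(u^2 + v^2) splits into three distinct lines over C (the quadratic factor has nonzero discriminant), so D_4.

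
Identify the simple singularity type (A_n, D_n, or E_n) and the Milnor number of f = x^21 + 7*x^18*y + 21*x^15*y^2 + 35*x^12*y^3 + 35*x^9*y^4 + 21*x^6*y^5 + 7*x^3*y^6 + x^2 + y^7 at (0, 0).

Type A6, Milnor number mu = 6.

The Hessian of f at 0 is [[2, 0], [0, 0]] with rank 1, so corank 1. A Groebner basis of the Jacobian ideal J(f) in C{x,y} is {y^6, x}; counting standard monomials gives mu = 6. Corank 1: A-series; mu = 6 gives A_6.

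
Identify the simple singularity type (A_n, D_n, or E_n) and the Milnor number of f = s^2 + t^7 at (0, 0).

The Hessian of f at 0 is [[2, 0], [0, 0]] with rank 1, so corank 1. A Groebner basis of the Jacobian ideal J(f) in C{s,t} is {t^6, s}; counting standard monomials gives mu = 6. Corank 1: A-series; mu = 6 gives A_6.

Type A6, Milnor number mu = 6.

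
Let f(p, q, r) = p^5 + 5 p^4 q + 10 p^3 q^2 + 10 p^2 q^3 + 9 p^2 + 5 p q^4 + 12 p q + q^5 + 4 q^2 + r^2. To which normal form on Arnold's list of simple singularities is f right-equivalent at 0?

The Hessian of f at 0 has rank 2. Corank 1: A-series; mu = 4 gives A_4.

A_{4}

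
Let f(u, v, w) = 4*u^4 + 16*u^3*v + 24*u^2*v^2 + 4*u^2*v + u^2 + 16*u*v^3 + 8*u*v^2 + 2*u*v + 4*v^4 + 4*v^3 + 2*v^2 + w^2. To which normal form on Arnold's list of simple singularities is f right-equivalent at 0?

A_{1}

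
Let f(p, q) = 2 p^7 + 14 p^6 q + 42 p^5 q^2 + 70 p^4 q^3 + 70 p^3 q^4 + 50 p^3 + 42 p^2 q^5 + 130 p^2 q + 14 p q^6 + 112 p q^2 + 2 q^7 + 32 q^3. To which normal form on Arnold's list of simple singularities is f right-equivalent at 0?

D_8

The Hessian of f at 0 is [[0, 0], [0, 0]] with rank 0, so corank 2. A Groebner basis of the Jacobian ideal J(f) in C{p,q} is {-78125*p*q/7 + q^6 - 62500*q^2/7, p*q^2 + 4*q^3/5, p^2 + 9*p*q/5 + 4*q^2/5}; counting standard monomials gives mu = 8. Corank 2; j^3 = 2*(p + q)*(5*p + 4*q)^2 has shape L^2 M (L != M), so D-series; mu = 8 gives D_8.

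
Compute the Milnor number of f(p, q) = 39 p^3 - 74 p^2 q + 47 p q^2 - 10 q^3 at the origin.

The Hessian of f at 0 is [[0, 0], [0, 0]] with rank 0, so corank 2. A Groebner basis of the Jacobian ideal J(f) in C{p,q} is {q^3, p^2 - 11*q^2/23, p*q - 16*q^2/23}; counting standard monomials gives mu = 4. Corank 2; j^3 = (3*p - 2*q)*(13*p^2 - 16*p*q + 5*q^2) splits into three distinct lines over C (the quadratic factor has nonzero discriminant), so D_4.

4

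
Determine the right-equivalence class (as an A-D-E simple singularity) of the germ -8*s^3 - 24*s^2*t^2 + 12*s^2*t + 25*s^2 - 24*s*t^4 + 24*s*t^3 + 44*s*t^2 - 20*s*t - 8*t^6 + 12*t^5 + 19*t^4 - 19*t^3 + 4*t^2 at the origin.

The Hessian of f at 0 has rank 1. Corank 1: A-series; mu = 2 gives A_2.

A_{2}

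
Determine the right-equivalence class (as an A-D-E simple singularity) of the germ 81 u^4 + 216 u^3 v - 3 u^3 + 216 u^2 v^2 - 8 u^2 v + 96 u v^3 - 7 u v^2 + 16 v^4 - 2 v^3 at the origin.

The Hessian of f at 0 has rank 0. Corank 2; j^3 = -(u + v)^2*(3*u + 2*v) has shape L^2 M (L != M), so D-series; mu = 5 gives D_5.

D_5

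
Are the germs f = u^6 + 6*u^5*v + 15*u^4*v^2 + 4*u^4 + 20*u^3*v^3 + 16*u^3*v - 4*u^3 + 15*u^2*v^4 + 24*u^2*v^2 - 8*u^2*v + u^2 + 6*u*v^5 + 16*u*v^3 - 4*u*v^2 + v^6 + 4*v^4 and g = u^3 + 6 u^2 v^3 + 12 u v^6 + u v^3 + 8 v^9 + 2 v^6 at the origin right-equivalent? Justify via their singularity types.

No.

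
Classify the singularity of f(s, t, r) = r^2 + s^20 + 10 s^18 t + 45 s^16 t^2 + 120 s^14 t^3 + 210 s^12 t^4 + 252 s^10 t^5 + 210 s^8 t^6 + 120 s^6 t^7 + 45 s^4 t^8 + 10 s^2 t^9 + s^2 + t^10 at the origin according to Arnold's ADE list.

A_{9}

The Hessian of f at 0 has rank 2. Corank 1: A-series; mu = 9 gives A_9.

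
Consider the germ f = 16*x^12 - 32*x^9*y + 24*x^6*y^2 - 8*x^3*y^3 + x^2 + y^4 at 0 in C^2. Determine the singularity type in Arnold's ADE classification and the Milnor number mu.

Type A3, Milnor number mu = 3.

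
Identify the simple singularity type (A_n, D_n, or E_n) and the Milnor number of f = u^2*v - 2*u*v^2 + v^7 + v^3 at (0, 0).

Type D_{8}, Milnor number mu = 8.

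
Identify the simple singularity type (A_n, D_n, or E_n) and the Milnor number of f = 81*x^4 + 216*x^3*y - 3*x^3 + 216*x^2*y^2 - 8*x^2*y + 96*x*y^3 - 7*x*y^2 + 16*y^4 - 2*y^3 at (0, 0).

Type D5, Milnor number mu = 5.

The Hessian of f at 0 has rank 0. Corank 2; j^3 = -(x + y)^2*(3*x + 2*y) has shape L^2 M (L != M), so D-series; mu = 5 gives D_5.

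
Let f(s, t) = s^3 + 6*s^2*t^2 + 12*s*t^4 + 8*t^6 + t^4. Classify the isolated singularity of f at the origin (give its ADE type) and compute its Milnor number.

The Hessian of f at 0 has rank 0. Corank 2; j^3 = s^3 is a perfect cube, so E-series; the 4-jet and mu = 6 give E_6.

Type E_6, Milnor number mu = 6.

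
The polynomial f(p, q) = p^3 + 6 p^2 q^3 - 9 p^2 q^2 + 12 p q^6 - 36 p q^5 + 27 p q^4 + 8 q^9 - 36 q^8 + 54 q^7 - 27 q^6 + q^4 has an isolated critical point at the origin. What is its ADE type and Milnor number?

Type E_6, Milnor number mu = 6.

The Hessian of f at 0 has rank 0. Corank 2; j^3 = p^3 is a perfect cube, so E-series; the 4-jet and mu = 6 give E_6.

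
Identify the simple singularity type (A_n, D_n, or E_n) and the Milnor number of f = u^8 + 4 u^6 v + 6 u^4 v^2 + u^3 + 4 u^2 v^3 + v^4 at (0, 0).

Type E_6, Milnor number mu = 6.

The Hessian of f at 0 is [[0, 0], [0, 0]] with rank 0, so corank 2. A Groebner basis of the Jacobian ideal J(f) in C{u,v} is {v^3, u^2}; counting standard monomials gives mu = 6. Corank 2; j^3 = u^3 is a perfect cube, so E-series; the 4-jet and mu = 6 give E_6.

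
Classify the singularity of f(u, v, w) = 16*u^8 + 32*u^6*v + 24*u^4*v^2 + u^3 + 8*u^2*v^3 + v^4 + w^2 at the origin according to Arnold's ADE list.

E_{6}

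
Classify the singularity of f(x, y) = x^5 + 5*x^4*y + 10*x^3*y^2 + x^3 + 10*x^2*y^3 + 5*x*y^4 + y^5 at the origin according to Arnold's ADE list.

E8

The Hessian of f at 0 is [[0, 0], [0, 0]] with rank 0, so corank 2. A Groebner basis of the Jacobian ideal J(f) in C{x,y} is {y^5, x*y^3 + y^4/4, x^2}; counting standard monomials gives mu = 8. Corank 2; j^3 = x^3 is a perfect cube, so E-series; the 5-jet and mu = 8 give E_8.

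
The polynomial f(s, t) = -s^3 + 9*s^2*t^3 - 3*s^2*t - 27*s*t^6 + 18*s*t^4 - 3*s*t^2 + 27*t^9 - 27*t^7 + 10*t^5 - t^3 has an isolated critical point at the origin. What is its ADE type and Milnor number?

Type E8, Milnor number mu = 8.

The Hessian of f at 0 has rank 0. Corank 2; j^3 = -(s + t)^3 is a perfect cube, so E-series; the 5-jet and mu = 8 give E_8.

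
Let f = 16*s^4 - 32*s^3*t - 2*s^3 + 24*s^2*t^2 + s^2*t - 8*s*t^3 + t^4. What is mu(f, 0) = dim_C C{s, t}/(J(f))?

The Hessian of f at 0 has rank 0. Corank 2; j^3 = -s^2*(2*s - t) has shape L^2 M (L != M), so D-series; mu = 5 gives D_5.

5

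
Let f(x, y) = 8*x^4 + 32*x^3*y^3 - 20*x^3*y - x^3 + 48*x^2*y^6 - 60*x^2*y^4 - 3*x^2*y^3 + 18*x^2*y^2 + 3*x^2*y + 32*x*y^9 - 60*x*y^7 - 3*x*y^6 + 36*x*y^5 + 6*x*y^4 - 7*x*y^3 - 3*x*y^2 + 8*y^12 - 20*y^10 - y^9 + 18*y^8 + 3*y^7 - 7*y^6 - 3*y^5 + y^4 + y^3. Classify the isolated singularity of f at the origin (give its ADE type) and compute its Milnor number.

The Hessian of f at 0 is [[0, 0], [0, 0]] with rank 0, so corank 2. A Groebner basis of the Jacobian ideal J(f) in C{x,y} is {3*x^2/4 - 3*x*y/2 + y^4 - y^3/4 + 3*y^2/4, x^3 - 9*x^2/4 + 9*x*y/2 - y^3/4 - 9*y^2/4, x^2*y - 7*x^2/4 + 7*x*y/2 - 5*y^3/12 - 7*y^2/4, -x^2 + x*y^2 + 2*x*y - 2*y^3/3 - y^2}; counting standard monomials gives mu = 7. Corank 2; j^3 = -(x - y)^3 is a perfect cube, so E-series; the 4-jet and mu = 7 give E_7.

Type E_{7}, Milnor number mu = 7.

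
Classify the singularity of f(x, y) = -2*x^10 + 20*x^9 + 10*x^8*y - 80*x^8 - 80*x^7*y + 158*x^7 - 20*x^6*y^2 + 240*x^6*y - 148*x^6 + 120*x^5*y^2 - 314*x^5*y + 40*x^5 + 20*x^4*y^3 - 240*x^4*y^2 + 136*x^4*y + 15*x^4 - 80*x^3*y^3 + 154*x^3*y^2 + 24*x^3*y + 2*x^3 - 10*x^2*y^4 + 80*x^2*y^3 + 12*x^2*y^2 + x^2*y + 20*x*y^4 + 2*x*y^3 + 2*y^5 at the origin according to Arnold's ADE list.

D6

The Hessian of f at 0 has rank 0. Corank 2; j^3 = x^2*(2*x + y) has shape L^2 M (L != M), so D-series; mu = 6 gives D_6.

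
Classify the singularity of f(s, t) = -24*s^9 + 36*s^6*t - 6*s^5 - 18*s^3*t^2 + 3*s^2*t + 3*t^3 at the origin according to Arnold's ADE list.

D_4

The Hessian of f at 0 is [[0, 0], [0, 0]] with rank 0, so corank 2. A Groebner basis of the Jacobian ideal J(f) in C{s,t} is {t^3, s^2 + 3*t^2, s*t}; counting standard monomials gives mu = 4. Corank 2; j^3 = 3*t*(s^2 + t^2) splits into three distinct lines over C (the quadratic factor has nonzero discriminant), so D_4.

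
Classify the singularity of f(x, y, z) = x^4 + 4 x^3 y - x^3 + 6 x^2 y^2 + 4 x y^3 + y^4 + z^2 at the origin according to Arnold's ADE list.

The Hessian of f at 0 is [[0, 0, 0], [0, 0, 0], [0, 0, 2]] with rank 1, so corank 2. A Groebner basis of the Jacobian ideal J(f) in C{x,y,z} is {y^4, x*y^2 + y^3/3, x^2, z}; counting standard monomials gives mu = 6. Corank 2; j^3 = -x^3 is a perfect cube, so E-series; the 4-jet and mu = 6 give E_6.

E_6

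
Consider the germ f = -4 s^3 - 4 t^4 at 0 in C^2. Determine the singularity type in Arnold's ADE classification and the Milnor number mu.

Type E6, Milnor number mu = 6.

The Hessian of f at 0 has rank 0. Corank 2; j^3 = -4*s^3 is a perfect cube, so E-series; the 4-jet and mu = 6 give E_6.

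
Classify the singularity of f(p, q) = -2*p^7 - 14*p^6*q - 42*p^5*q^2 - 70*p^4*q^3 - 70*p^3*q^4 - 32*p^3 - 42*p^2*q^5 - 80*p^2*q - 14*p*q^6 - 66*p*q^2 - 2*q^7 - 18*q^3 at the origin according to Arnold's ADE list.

The Hessian of f at 0 is [[0, 0], [0, 0]] with rank 0, so corank 2. A Groebner basis of the Jacobian ideal J(f) in C{p,q} is {-16384*p*q/7 + q^6 - 12288*q^2/7, p*q^2 + 3*q^3/4, p^2 + 7*p*q/4 + 3*q^2/4}; counting standard monomials gives mu = 8. Corank 2; j^3 = -2*(p + q)*(4*p + 3*q)^2 has shape L^2 M (L != M), so D-series; mu = 8 gives D_8.

D8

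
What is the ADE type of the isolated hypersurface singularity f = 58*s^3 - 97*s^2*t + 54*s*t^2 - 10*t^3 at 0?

D_{4}

The Hessian of f at 0 is [[0, 0], [0, 0]] with rank 0, so corank 2. A Groebner basis of the Jacobian ideal J(f) in C{s,t} is {t^3, s^2 - 6*t^2/13, s*t - 9*t^2/13}; counting standard monomials gives mu = 4. Corank 2; j^3 = (2*s - t)*(29*s^2 - 34*s*t + 10*t^2) splits into three distinct lines over C (the quadratic factor has nonzero discriminant), so D_4.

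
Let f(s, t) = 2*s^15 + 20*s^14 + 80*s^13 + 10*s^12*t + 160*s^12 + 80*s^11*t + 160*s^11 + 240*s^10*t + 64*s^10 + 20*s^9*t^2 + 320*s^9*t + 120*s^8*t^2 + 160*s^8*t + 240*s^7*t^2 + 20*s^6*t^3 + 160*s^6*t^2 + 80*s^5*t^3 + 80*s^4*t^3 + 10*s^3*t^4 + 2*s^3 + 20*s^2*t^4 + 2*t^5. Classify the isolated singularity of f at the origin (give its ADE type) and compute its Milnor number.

Type E8, Milnor number mu = 8.

The Hessian of f at 0 is [[0, 0], [0, 0]] with rank 0, so corank 2. A Groebner basis of the Jacobian ideal J(f) in C{s,t} is {t^4, s^2}; counting standard monomials gives mu = 8. Corank 2; j^3 = 2*s^3 is a perfect cube, so E-series; the 5-jet and mu = 8 give E_8.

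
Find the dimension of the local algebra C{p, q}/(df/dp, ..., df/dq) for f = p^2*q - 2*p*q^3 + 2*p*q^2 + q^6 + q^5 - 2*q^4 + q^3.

7

The Hessian of f at 0 is [[0, 0], [0, 0]] with rank 0, so corank 2. A Groebner basis of the Jacobian ideal J(f) in C{p,q} is {p^3 - p^2/2 - 5*p*q^2/2 - 5*p*q/2 - 2*q^2, p^2*q + p^2/6 + 11*p*q^2/6 + 7*p*q/6 + q^2, -p*q + q^3 - q^2}; counting standard monomials gives mu = 7. Corank 2; j^3 = q*(p + q)^2 has shape L^2 M (L != M), so D-series; mu = 7 gives D_7.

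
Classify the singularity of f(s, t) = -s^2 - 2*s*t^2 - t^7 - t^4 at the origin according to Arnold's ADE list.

A_{6}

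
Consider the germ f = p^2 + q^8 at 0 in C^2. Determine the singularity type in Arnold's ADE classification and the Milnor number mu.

The Hessian of f at 0 has rank 1. Corank 1: A-series; mu = 7 gives A_7.

Type A7, Milnor number mu = 7.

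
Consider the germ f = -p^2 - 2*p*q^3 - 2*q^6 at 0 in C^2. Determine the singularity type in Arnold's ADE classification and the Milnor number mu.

Type A5, Milnor number mu = 5.

The Hessian of f at 0 is [[-2, 0], [0, 0]] with rank 1, so corank 1. A Groebner basis of the Jacobian ideal J(f) in C{p,q} is {p*q^2, p + q^3, p^2}; counting standard monomials gives mu = 5. Corank 1: A-series; mu = 5 gives A_5.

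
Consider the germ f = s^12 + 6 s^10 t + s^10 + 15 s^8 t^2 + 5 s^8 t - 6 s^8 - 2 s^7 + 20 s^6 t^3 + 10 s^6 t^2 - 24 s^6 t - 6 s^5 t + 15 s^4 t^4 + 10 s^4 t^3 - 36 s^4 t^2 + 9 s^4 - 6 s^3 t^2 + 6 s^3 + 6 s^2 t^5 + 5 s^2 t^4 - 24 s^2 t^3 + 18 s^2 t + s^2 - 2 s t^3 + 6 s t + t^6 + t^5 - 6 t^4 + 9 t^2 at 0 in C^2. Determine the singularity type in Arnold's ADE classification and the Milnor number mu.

Type A_4, Milnor number mu = 4.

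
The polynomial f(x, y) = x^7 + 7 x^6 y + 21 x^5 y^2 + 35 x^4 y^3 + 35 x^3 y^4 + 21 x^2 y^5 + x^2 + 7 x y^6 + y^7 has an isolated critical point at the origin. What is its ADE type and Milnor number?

The Hessian of f at 0 has rank 1. Corank 1: A-series; mu = 6 gives A_6.

Type A6, Milnor number mu = 6.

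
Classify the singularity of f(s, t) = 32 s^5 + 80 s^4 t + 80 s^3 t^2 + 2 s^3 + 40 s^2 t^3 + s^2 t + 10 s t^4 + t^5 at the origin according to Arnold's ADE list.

The Hessian of f at 0 has rank 0. Corank 2; j^3 = s^2*(2*s + t) has shape L^2 M (L != M), so D-series; mu = 6 gives D_6.

D_{6}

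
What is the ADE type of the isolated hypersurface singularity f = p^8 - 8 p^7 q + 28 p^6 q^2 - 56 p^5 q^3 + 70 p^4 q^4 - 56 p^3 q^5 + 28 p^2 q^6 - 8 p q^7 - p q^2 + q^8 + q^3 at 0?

The Hessian of f at 0 has rank 0. Corank 2; j^3 = -q^2*(p - q) has shape L^2 M (L != M), so D-series; mu = 9 gives D_9.

D9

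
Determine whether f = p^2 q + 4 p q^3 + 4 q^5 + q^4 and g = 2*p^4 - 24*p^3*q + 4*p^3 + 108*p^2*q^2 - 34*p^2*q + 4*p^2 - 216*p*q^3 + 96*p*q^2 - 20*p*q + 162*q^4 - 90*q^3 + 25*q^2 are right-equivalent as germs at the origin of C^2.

The Hessian of f at 0 has rank 0. Corank 2; j^3 = p^2*q has shape L^2 M (L != M), so D-series; mu = 5 gives D_5. The Hessian of g at 0 has rank 1. Corank 1: A-series; mu = 3 gives A_3. f is D_5 but g is A_3, hence not right-equivalent.

No.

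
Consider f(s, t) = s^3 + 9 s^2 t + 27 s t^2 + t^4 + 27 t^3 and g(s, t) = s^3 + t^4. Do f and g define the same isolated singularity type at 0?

The Hessian of f at 0 has rank 0. Corank 2; j^3 = (s + 3*t)^3 is a perfect cube, so E-series; the 4-jet and mu = 6 give E_6. The Hessian of g at 0 has rank 0. Corank 2; j^3 = s^3 is a perfect cube, so E-series; the 4-jet and mu = 6 give E_6. Both have type E_6, hence right-equivalent.

Yes.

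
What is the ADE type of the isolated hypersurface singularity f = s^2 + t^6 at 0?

The Hessian of f at 0 has rank 1. Corank 1: A-series; mu = 5 gives A_5.

A5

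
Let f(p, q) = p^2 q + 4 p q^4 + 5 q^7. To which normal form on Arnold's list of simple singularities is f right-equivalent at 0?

D_8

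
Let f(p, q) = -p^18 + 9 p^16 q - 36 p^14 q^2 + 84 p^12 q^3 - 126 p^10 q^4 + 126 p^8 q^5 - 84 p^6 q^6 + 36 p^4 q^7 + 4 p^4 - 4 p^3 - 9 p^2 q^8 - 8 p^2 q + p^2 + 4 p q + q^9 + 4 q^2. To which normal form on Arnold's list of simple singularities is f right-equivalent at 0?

A8

The Hessian of f at 0 is [[2, 4], [4, 8]] with rank 1, so corank 1. A Groebner basis of the Jacobian ideal J(f) in C{p,q} is {21*p*q^2/32 + 9*p*q/64 + 7*p/1024 + q^5 - 5*q^4/8 + 5*q^3/8 + 29*q^2/128 + 7*q/512, p*q^3 + 5*p*q^2/8 + 3*p*q/32 + p/256 + q^4/2 + 3*q^3/4 + 5*q^2/32 + q/128, p^2 - p/2 - q}; counting standard monomials gives mu = 8. Corank 1: A-series; mu = 8 gives A_8.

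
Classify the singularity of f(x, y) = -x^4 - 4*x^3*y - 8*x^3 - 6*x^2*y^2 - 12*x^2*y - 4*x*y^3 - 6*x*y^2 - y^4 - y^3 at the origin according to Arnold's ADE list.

The Hessian of f at 0 is [[0, 0], [0, 0]] with rank 0, so corank 2. A Groebner basis of the Jacobian ideal J(f) in C{x,y} is {y^4, x*y^2 + 2*y^3/3, x^2 + x*y + y^2/4}; counting standard monomials gives mu = 6. Corank 2; j^3 = -(2*x + y)^3 is a perfect cube, so E-series; the 4-jet and mu = 6 give E_6.

E_6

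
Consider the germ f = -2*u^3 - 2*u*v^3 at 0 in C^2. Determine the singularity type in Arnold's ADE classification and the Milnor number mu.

Type E_{7}, Milnor number mu = 7.

The Hessian of f at 0 has rank 0. Corank 2; j^3 = -2*u^3 is a perfect cube, so E-series; the 4-jet and mu = 7 give E_7.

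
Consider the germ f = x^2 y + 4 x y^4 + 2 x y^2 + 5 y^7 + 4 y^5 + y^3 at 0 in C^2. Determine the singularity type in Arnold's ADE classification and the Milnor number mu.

Type D_{8}, Milnor number mu = 8.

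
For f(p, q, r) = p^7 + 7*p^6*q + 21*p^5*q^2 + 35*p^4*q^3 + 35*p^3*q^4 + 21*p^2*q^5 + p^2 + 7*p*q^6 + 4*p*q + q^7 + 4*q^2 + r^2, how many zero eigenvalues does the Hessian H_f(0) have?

The Hessian at 0 is [[2, 4, 0], [4, 8, 0], [0, 0, 2]] of rank 2; hence corank 1.

1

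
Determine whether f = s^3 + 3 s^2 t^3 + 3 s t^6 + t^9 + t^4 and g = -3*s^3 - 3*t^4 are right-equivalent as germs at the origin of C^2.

The Hessian of f at 0 has rank 0. Corank 2; j^3 = s^3 is a perfect cube, so E-series; the 4-jet and mu = 6 give E_6. The Hessian of g at 0 has rank 0. Corank 2; j^3 = -3*s^3 is a perfect cube, so E-series; the 4-jet and mu = 6 give E_6. Both have type E_6, hence right-equivalent.

Yes.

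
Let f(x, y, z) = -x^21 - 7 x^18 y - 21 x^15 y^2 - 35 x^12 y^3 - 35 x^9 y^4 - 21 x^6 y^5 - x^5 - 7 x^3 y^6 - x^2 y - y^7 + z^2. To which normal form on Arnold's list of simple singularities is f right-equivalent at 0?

The Hessian of f at 0 has rank 1. Corank 2; j^3 = -x^2*y has shape L^2 M (L != M), so D-series; mu = 8 gives D_8.

D_{8}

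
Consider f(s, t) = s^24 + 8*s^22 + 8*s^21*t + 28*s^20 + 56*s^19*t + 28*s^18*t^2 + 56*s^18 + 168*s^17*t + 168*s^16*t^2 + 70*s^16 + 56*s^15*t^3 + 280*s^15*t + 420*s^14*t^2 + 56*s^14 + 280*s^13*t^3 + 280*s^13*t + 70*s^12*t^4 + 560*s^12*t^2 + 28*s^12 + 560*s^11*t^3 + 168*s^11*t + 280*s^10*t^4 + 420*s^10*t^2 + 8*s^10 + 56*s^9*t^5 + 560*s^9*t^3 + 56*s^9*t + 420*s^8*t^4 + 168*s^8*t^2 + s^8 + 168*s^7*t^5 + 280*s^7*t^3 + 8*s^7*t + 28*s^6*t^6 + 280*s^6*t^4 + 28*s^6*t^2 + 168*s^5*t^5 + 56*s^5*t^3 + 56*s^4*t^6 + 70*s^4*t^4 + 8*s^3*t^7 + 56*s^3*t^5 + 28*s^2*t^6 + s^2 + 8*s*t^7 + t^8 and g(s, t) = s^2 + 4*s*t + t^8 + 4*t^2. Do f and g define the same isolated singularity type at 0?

Yes.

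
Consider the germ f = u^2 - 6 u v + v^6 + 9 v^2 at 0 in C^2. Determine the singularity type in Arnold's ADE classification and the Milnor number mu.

The Hessian of f at 0 is [[2, -6], [-6, 18]] with rank 1, so corank 1. A Groebner basis of the Jacobian ideal J(f) in C{u,v} is {v^5, u - 3*v}; counting standard monomials gives mu = 5. Corank 1: A-series; mu = 5 gives A_5.

Type A_{5}, Milnor number mu = 5.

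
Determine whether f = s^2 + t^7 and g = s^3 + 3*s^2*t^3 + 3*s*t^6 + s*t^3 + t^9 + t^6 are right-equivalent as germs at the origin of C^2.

The Hessian of f at 0 has rank 1. Corank 1: A-series; mu = 6 gives A_6. The Hessian of g at 0 has rank 0. Corank 2; j^3 = s^3 is a perfect cube, so E-series; the 4-jet and mu = 7 give E_7. f is A_6 but g is E_7, hence not right-equivalent.

No.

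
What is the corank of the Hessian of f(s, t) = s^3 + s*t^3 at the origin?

Hessian at 0 has rank 0.

2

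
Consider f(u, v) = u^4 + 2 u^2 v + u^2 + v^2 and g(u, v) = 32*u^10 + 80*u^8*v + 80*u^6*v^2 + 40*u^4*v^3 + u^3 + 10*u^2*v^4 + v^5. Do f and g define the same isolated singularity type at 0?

No.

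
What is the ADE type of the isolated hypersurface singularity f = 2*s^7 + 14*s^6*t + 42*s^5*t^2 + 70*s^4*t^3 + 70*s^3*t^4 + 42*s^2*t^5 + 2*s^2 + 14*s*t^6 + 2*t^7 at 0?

A6

The Hessian of f at 0 is [[4, 0], [0, 0]] with rank 1, so corank 1. A Groebner basis of the Jacobian ideal J(f) in C{s,t} is {t^6, s}; counting standard monomials gives mu = 6. Corank 1: A-series; mu = 6 gives A_6.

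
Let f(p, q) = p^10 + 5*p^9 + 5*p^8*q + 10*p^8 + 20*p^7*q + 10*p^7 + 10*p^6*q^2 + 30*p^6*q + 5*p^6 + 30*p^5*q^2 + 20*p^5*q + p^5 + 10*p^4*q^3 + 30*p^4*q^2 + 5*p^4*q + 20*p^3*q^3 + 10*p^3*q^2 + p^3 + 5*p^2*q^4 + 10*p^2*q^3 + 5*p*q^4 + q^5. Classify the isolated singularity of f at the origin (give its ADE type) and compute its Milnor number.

The Hessian of f at 0 has rank 0. Corank 2; j^3 = p^3 is a perfect cube, so E-series; the 5-jet and mu = 8 give E_8.

Type E8, Milnor number mu = 8.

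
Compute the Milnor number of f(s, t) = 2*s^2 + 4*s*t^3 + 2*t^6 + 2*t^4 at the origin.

The Hessian of f at 0 is [[4, 0], [0, 0]] with rank 1, so corank 1. A Groebner basis of the Jacobian ideal J(f) in C{s,t} is {t^3, s}; counting standard monomials gives mu = 3. Corank 1: A-series; mu = 3 gives A_3.

3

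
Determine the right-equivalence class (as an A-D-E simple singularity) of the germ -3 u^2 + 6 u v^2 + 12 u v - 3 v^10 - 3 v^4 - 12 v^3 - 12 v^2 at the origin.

The Hessian of f at 0 has rank 1. Corank 1: A-series; mu = 9 gives A_9.

A9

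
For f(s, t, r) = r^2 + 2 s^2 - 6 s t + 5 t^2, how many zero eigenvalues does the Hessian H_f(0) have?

Hessian at 0 has rank 3.

0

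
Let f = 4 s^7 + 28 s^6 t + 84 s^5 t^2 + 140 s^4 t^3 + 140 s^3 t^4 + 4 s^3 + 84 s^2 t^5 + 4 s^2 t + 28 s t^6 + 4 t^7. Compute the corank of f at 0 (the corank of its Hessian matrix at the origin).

2

Hessian at 0 has rank 0.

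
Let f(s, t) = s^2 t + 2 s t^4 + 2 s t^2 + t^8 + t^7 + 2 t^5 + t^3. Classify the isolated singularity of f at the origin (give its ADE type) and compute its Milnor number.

Type D_{9}, Milnor number mu = 9.

The Hessian of f at 0 has rank 0. Corank 2; j^3 = t*(s + t)^2 has shape L^2 M (L != M), so D-series; mu = 9 gives D_9.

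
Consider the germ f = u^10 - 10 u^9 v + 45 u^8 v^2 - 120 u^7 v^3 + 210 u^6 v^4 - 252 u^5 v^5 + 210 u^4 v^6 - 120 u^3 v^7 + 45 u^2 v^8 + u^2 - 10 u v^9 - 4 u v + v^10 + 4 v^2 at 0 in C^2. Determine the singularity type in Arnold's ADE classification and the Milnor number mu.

The Hessian of f at 0 has rank 1. Corank 1: A-series; mu = 9 gives A_9.

Type A_9, Milnor number mu = 9.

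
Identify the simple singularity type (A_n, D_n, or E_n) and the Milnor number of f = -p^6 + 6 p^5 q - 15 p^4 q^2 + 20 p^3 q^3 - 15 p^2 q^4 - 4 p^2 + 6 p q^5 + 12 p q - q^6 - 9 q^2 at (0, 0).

Type A_{5}, Milnor number mu = 5.

The Hessian of f at 0 has rank 1. Corank 1: A-series; mu = 5 gives A_5.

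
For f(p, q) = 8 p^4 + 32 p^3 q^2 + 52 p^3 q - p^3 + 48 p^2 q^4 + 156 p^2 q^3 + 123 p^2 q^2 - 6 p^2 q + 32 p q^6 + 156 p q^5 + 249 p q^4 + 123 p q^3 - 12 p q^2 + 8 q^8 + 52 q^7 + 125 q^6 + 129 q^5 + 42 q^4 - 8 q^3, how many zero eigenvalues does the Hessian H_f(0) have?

Hessian at 0 has rank 0.

2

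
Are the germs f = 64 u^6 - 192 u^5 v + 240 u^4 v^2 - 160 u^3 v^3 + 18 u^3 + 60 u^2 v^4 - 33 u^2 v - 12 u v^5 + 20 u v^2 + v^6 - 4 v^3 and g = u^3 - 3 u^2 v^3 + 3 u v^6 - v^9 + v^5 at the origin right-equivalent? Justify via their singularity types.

The Hessian of f at 0 has rank 0. Corank 2; j^3 = (2*u - v)*(3*u - 2*v)^2 has shape L^2 M (L != M), so D-series; mu = 7 gives D_7. The Hessian of g at 0 has rank 0. Corank 2; j^3 = u^3 is a perfect cube, so E-series; the 5-jet and mu = 8 give E_8. f is D_7 but g is E_8, hence not right-equivalent.

No.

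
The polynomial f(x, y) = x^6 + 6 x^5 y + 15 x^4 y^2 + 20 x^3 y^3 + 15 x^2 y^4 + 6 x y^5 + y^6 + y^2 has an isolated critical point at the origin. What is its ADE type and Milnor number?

The Hessian of f at 0 is [[0, 0], [0, 2]] with rank 1, so corank 1. A Groebner basis of the Jacobian ideal J(f) in C{x,y} is {x^5, y}; counting standard monomials gives mu = 5. Corank 1: A-series; mu = 5 gives A_5.

Type A5, Milnor number mu = 5.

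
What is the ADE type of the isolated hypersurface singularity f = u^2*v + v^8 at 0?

D_9

The Hessian of f at 0 has rank 0. Corank 2; j^3 = u^2*v has shape L^2 M (L != M), so D-series; mu = 9 gives D_9.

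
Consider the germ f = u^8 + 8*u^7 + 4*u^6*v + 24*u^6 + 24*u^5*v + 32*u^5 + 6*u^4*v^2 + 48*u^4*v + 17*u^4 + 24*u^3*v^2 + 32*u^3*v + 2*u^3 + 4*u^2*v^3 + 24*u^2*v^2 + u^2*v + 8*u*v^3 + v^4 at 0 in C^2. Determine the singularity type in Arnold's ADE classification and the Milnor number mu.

Type D_{5}, Milnor number mu = 5.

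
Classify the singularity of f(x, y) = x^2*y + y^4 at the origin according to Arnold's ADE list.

D_5

The Hessian of f at 0 has rank 0. Corank 2; j^3 = x^2*y has shape L^2 M (L != M), so D-series; mu = 5 gives D_5.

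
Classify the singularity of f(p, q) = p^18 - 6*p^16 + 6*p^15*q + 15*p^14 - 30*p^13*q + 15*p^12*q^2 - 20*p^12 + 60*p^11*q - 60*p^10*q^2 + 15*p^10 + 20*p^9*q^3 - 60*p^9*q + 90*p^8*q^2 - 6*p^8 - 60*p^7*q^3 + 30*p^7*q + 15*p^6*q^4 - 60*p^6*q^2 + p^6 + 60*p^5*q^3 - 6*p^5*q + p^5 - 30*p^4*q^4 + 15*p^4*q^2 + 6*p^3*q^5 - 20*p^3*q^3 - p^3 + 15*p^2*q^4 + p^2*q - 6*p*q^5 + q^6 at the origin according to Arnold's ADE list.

D_{7}

The Hessian of f at 0 is [[0, 0], [0, 0]] with rank 0, so corank 2. A Groebner basis of the Jacobian ideal J(f) in C{p,q} is {p*q/6 + q^5, p*q^2, p^2 - p*q}; counting standard monomials gives mu = 7. Corank 2; j^3 = -p^2*(p - q) has shape L^2 M (L != M), so D-series; mu = 7 gives D_7.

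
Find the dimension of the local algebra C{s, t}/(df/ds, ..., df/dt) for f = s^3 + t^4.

6

The Hessian of f at 0 has rank 0. Corank 2; j^3 = s^3 is a perfect cube, so E-series; the 4-jet and mu = 6 give E_6.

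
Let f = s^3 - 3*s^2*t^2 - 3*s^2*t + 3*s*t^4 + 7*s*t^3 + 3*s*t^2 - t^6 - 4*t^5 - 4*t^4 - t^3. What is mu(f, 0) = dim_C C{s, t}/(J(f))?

The Hessian of f at 0 is [[0, 0], [0, 0]] with rank 0, so corank 2. A Groebner basis of the Jacobian ideal J(f) in C{s,t} is {-s^2 + 2*s*t + t^4 - t^3/3 - t^2, s^3 - 2*s^2 + 4*s*t - 5*t^3/3 - 2*t^2, s^2*t - 5*s^2/3 + 10*s*t/3 - 14*t^3/9 - 5*t^2/3, -s^2 + s*t^2 + 2*s*t - 4*t^3/3 - t^2}; counting standard monomials gives mu = 7. Corank 2; j^3 = (s - t)^3 is a perfect cube, so E-series; the 4-jet and mu = 7 give E_7.

7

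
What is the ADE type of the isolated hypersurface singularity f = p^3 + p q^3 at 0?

The Hessian of f at 0 has rank 0. Corank 2; j^3 = p^3 is a perfect cube, so E-series; the 4-jet and mu = 7 give E_7.

E_7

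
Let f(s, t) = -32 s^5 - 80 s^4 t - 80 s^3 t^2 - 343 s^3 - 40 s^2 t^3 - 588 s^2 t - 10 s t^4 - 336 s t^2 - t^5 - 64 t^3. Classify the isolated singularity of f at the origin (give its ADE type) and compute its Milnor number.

The Hessian of f at 0 is [[0, 0], [0, 0]] with rank 0, so corank 2. A Groebner basis of the Jacobian ideal J(f) in C{s,t} is {t^5, s*t^3 + 31*t^4/56, s^2 + 8*s*t/7 + 16*t^2/49}; counting standard monomials gives mu = 8. Corank 2; j^3 = -(7*s + 4*t)^3 is a perfect cube, so E-series; the 5-jet and mu = 8 give E_8.

Type E8, Milnor number mu = 8.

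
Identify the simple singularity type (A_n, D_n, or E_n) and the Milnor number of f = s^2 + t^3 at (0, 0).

The Hessian of f at 0 is [[2, 0], [0, 0]] with rank 1, so corank 1. A Groebner basis of the Jacobian ideal J(f) in C{s,t} is {t^2, s}; counting standard monomials gives mu = 2. Corank 1: A-series; mu = 2 gives A_2.

Type A_2, Milnor number mu = 2.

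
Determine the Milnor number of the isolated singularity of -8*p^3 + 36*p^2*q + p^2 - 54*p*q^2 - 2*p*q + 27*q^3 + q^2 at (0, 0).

The Hessian of f at 0 is [[2, -2], [-2, 2]] with rank 1, so corank 1. A Groebner basis of the Jacobian ideal J(f) in C{p,q} is {q^2, p - q}; counting standard monomials gives mu = 2. Corank 1: A-series; mu = 2 gives A_2.

2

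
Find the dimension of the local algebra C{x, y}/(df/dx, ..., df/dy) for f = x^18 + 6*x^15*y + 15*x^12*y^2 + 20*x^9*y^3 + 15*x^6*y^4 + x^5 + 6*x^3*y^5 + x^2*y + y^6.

7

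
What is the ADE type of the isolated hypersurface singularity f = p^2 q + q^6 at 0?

D7

The Hessian of f at 0 has rank 0. Corank 2; j^3 = p^2*q has shape L^2 M (L != M), so D-series; mu = 7 gives D_7.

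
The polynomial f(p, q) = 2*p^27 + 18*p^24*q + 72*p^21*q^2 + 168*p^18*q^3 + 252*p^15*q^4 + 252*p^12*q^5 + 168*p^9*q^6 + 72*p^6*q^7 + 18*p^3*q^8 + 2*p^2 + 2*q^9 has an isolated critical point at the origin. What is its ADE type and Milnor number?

Type A_{8}, Milnor number mu = 8.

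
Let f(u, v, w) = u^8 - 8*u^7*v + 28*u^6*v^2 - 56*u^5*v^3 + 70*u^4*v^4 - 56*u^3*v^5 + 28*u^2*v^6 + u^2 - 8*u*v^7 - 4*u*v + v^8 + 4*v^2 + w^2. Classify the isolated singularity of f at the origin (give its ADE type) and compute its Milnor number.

The Hessian of f at 0 has rank 2. Corank 1: A-series; mu = 7 gives A_7.

Type A_7, Milnor number mu = 7.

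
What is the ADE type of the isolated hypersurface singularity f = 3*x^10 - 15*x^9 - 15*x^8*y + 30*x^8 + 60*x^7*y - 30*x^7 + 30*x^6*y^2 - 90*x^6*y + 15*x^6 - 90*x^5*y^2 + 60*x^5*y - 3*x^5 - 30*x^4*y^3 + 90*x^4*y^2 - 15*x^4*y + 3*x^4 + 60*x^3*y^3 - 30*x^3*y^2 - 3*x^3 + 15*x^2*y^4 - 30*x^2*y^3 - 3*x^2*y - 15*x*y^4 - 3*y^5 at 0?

D_{6}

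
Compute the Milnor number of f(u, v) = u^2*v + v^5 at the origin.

6

The Hessian of f at 0 has rank 0. Corank 2; j^3 = u^2*v has shape L^2 M (L != M), so D-series; mu = 6 gives D_6.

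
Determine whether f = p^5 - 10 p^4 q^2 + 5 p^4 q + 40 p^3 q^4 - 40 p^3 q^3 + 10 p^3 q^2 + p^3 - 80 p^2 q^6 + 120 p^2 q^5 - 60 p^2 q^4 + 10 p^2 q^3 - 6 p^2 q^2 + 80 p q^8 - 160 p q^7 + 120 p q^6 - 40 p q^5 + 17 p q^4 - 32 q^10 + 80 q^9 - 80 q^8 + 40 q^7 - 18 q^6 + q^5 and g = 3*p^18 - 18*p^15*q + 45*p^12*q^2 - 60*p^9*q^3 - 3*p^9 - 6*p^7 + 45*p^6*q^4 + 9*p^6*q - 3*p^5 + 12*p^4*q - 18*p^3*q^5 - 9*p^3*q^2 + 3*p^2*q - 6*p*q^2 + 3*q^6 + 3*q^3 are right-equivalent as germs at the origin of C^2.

No.

The Hessian of f at 0 has rank 0. Corank 2; j^3 = p^3 is a perfect cube, so E-series; the 5-jet and mu = 8 give E_8. The Hessian of g at 0 has rank 0. Corank 2; j^3 = 3*q*(p - q)^2 has shape L^2 M (L != M), so D-series; mu = 7 gives D_7. f is E_8 but g is D_7, hence not right-equivalent.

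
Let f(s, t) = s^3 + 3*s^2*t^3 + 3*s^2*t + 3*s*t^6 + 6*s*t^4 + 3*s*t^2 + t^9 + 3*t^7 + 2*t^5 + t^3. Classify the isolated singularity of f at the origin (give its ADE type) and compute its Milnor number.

The Hessian of f at 0 has rank 0. Corank 2; j^3 = (s + t)^3 is a perfect cube, so E-series; the 5-jet and mu = 8 give E_8.

Type E8, Milnor number mu = 8.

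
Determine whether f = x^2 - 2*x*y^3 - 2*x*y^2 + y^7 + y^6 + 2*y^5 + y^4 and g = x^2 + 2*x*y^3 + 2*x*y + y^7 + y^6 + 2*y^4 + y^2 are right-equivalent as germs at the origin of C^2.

Yes.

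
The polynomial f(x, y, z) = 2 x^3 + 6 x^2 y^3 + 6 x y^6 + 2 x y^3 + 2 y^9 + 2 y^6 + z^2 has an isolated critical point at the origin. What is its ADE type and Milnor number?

The Hessian of f at 0 has rank 1. Corank 2; j^3 = 2*x^3 is a perfect cube, so E-series; the 4-jet and mu = 7 give E_7.

Type E7, Milnor number mu = 7.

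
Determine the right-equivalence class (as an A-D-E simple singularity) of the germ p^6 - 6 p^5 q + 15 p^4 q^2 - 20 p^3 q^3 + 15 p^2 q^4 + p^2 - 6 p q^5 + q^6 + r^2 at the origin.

A_5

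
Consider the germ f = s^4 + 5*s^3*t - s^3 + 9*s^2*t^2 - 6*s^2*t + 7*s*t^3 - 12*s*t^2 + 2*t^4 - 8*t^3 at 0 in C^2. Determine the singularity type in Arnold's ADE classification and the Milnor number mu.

Type E7, Milnor number mu = 7.

The Hessian of f at 0 is [[0, 0], [0, 0]] with rank 0, so corank 2. A Groebner basis of the Jacobian ideal J(f) in C{s,t} is {3*s^2 + 12*s*t + t^4 + t^3 + 12*t^2, s^3 - 18*s^2 - 72*s*t + 2*t^3 - 72*t^2, s^2*t + 7*s^2 + 28*s*t - 5*t^3/3 + 28*t^2, -2*s^2 + s*t^2 - 8*s*t + 4*t^3/3 - 8*t^2}; counting standard monomials gives mu = 7. Corank 2; j^3 = -(s + 2*t)^3 is a perfect cube, so E-series; the 4-jet and mu = 7 give E_7.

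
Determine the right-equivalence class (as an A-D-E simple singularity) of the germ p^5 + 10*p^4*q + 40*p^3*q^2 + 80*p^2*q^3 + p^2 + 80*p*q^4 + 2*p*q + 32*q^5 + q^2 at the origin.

The Hessian of f at 0 has rank 1. Corank 1: A-series; mu = 4 gives A_4.

A_{4}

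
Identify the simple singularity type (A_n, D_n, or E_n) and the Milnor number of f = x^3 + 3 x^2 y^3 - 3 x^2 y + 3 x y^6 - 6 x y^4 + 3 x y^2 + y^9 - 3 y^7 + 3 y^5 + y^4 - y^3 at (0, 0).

The Hessian of f at 0 has rank 0. Corank 2; j^3 = (x - y)^3 is a perfect cube, so E-series; the 4-jet and mu = 6 give E_6.

Type E6, Milnor number mu = 6.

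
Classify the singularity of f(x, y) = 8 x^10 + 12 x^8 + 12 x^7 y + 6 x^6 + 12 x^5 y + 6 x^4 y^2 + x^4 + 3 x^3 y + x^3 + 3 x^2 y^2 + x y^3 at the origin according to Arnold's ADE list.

E_7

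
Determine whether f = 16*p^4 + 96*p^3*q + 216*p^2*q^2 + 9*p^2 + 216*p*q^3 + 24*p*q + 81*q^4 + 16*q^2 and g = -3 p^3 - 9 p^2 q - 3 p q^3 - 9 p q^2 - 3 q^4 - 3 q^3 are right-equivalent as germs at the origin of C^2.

No.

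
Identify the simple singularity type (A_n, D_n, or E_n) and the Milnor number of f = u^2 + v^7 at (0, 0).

Type A_{6}, Milnor number mu = 6.

The Hessian of f at 0 has rank 1. Corank 1: A-series; mu = 6 gives A_6.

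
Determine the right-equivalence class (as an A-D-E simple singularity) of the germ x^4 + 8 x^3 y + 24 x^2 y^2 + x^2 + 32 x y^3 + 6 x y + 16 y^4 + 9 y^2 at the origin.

The Hessian of f at 0 is [[2, 6], [6, 18]] with rank 1, so corank 1. A Groebner basis of the Jacobian ideal J(f) in C{x,y} is {y^3, x + 3*y}; counting standard monomials gives mu = 3. Corank 1: A-series; mu = 3 gives A_3.

A_3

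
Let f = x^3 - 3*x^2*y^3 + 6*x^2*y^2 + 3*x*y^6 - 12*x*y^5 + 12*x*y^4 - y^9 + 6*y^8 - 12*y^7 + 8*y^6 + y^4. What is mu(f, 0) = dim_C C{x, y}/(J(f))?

6

The Hessian of f at 0 is [[0, 0], [0, 0]] with rank 0, so corank 2. A Groebner basis of the Jacobian ideal J(f) in C{x,y} is {x^3, x^2*y, x^2/4 + x*y^2, y^3}; counting standard monomials gives mu = 6. Corank 2; j^3 = x^3 is a perfect cube, so E-series; the 4-jet and mu = 6 give E_6.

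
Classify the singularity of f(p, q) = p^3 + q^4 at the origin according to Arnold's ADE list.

E_6

The Hessian of f at 0 has rank 0. Corank 2; j^3 = p^3 is a perfect cube, so E-series; the 4-jet and mu = 6 give E_6.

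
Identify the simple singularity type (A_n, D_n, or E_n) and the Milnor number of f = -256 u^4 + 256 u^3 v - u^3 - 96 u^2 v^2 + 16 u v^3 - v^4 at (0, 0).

Type E6, Milnor number mu = 6.

The Hessian of f at 0 is [[0, 0], [0, 0]] with rank 0, so corank 2. A Groebner basis of the Jacobian ideal J(f) in C{u,v} is {v^4, u*v^2 - v^3/12, u^2}; counting standard monomials gives mu = 6. Corank 2; j^3 = -u^3 is a perfect cube, so E-series; the 4-jet and mu = 6 give E_6.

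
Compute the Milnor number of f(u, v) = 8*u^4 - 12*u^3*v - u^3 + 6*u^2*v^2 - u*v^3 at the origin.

7

The Hessian of f at 0 is [[0, 0], [0, 0]] with rank 0, so corank 2. A Groebner basis of the Jacobian ideal J(f) in C{u,v} is {3*u^2/4 + v^4 + v^3/4, u^3, u^2*v - u^2/4 - v^3/12, -u^2 + u*v^2 - v^3/3}; counting standard monomials gives mu = 7. Corank 2; j^3 = -u^3 is a perfect cube, so E-series; the 4-jet and mu = 7 give E_7.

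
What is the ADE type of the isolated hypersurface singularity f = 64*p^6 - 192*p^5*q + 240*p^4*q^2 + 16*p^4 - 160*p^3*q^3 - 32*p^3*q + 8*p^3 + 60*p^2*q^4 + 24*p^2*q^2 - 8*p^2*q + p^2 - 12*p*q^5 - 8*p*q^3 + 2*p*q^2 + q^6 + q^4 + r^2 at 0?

A_5

The Hessian of f at 0 is [[2, 0, 0], [0, 0, 0], [0, 0, 2]] with rank 2, so corank 1. A Groebner basis of the Jacobian ideal J(f) in C{p,q,r} is {p*q^2 + p*q - p/4 - q^2/4, 5*p*q - p + q^3 - q^2, p^2 - p*q + p/4 + q^2/4, r}; counting standard monomials gives mu = 5. Corank 1: A-series; mu = 5 gives A_5.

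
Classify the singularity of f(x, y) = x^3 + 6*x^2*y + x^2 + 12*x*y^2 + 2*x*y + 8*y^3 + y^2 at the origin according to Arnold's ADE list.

A_2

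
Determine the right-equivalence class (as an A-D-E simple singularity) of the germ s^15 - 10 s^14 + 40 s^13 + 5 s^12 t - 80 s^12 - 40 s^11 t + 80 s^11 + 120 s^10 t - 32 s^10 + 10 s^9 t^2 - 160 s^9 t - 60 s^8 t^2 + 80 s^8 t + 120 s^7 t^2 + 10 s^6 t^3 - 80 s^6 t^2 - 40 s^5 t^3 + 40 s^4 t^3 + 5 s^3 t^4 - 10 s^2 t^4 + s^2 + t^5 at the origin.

A_4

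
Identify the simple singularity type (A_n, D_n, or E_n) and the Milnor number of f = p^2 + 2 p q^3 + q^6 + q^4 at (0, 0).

The Hessian of f at 0 has rank 1. Corank 1: A-series; mu = 3 gives A_3.

Type A_{3}, Milnor number mu = 3.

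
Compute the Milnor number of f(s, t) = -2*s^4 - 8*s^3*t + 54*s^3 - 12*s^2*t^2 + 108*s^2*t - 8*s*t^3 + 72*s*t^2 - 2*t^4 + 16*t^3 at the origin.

The Hessian of f at 0 has rank 0. Corank 2; j^3 = 2*(3*s + 2*t)^3 is a perfect cube, so E-series; the 4-jet and mu = 6 give E_6.

6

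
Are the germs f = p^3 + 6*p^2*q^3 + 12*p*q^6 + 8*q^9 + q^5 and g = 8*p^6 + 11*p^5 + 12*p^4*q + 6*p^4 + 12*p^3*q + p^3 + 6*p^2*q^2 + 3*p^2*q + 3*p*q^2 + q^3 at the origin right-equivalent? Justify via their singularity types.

The Hessian of f at 0 has rank 0. Corank 2; j^3 = p^3 is a perfect cube, so E-series; the 5-jet and mu = 8 give E_8. The Hessian of g at 0 has rank 0. Corank 2; j^3 = (p + q)^3 is a perfect cube, so E-series; the 5-jet and mu = 8 give E_8. Both have type E_8, hence right-equivalent.

Yes.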